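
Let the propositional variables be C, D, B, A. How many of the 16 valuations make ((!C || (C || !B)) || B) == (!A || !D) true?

Initial set: {(((!C || (C || !B)) || B) == (!A || !D))}.
(((!C || (C || !B)) || B) == (!A || !D)): β-rule — branch into ((!C || (C || !B)) || B), (!A || !D)  //  !((!C || (C || !B)) || B), !(!A || !D).
  branch 1 (add ((!C || (C || !B)) || B), (!A || !D)):
    ((!C || (C || !B)) || B): β-rule — branch into (!C || (C || !B))  //  B.
      branch 1.1 (add (!C || (C || !B))):
        (!A || !D): β-rule — branch into !A  //  !D.
          branch 1.1.1 (add !A):
            (!C || (C || !B)): β-rule — branch into !C  //  (C || !B).
              branch 1.1.1.1 (add !C):
                ○ open, literals {A=0, C=0}.
              branch 1.1.1.2 (add (C || !B)):
                (C || !B): β-rule — branch into C  //  !B.
                  branch 1.1.1.2.1 (add C):
                    ○ open, literals {A=0, C=1}.
                  branch 1.1.1.2.2 (add !B):
                    ○ open, literals {A=0, B=0}.
          branch 1.1.2 (add !D):
            (!C || (C || !B)): β-rule — branch into !C  //  (C || !B).
              branch 1.1.2.1 (add !C):
                ○ open, literals {C=0, D=0}.
              branch 1.1.2.2 (add (C || !B)):
                (C || !B): β-rule — branch into C  //  !B.
                  branch 1.1.2.2.1 (add C):
                    ○ open, literals {C=1, D=0}.
                  branch 1.1.2.2.2 (add !B):
                    ○ open, literals {B=0, D=0}.
      branch 1.2 (add B):
        (!A || !D): β-rule — branch into !A  //  !D.
          branch 1.2.1 (add !A):
            ○ open, literals {A=0, B=1}.
          branch 1.2.2 (add !D):
            ○ open, literals {B=1, D=0}.
  branch 2 (add !((!C || (C || !B)) || B), !(!A || !D)):
    !((!C || (C || !B)) || B): α-rule — add !(!C || (C || !B)), !B.
    !(!A || !D): α-rule — add !!A, !!D.
    !(!C || (C || !B)): α-rule — add !!C, !(C || !B).
    !(C || !B): α-rule — add !C, !!B.
    × closes — contains both C and !C.
1 branch closed, 8 open.
Each open branch fixes some atoms; the unmentioned ones are free. Counting distinct full assignments: branch {A=0, C=0} (D, B) contributes 4 new; branch {A=0, C=1} (D, B) contributes 4 new; branch {A=0, B=0} (C, D) contributes 0 new; branch {C=0, D=0} (B, A) contributes 2 new; branch {C=1, D=0} (B, A) contributes 2 new; branch {B=0, D=0} (C, A) contributes 0 new; branch {A=0, B=1} (C, D) contributes 0 new; branch {B=1, D=0} (C, A) contributes 0 new. Total: 12.

12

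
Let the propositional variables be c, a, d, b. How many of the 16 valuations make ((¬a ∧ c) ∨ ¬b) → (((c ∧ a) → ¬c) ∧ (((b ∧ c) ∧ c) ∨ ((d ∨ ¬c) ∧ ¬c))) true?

Initial set: {(((¬a ∧ c) ∨ ¬b) → (((c ∧ a) → ¬c) ∧ (((b ∧ c) ∧ c) ∨ ((d ∨ ¬c) ∧ ¬c))))}.
(((¬a ∧ c) ∨ ¬b) → (((c ∧ a) → ¬c) ∧ (((b ∧ c) ∧ c) ∨ ((d ∨ ¬c) ∧ ¬c)))): β-rule — branch into ¬((¬a ∧ c) ∨ ¬b)  //  (((c ∧ a) → ¬c) ∧ (((b ∧ c) ∧ c) ∨ ((d ∨ ¬c) ∧ ¬c))).
  branch 1 (add ¬((¬a ∧ c) ∨ ¬b)):
    ¬((¬a ∧ c) ∨ ¬b): α-rule — add ¬(¬a ∧ c), ¬¬b.
    ¬(¬a ∧ c): β-rule — branch into ¬¬a  //  ¬c.
      branch 1.1 (add ¬¬a):
        ○ open, literals {a=T, b=T}.
      branch 1.2 (add ¬c):
        ○ open, literals {b=T, c=F}.
  branch 2 (add (((c ∧ a) → ¬c) ∧ (((b ∧ c) ∧ c) ∨ ((d ∨ ¬c) ∧ ¬c)))):
    (((c ∧ a) → ¬c) ∧ (((b ∧ c) ∧ c) ∨ ((d ∨ ¬c) ∧ ¬c))): α-rule — add ((c ∧ a) → ¬c), (((b ∧ c) ∧ c) ∨ ((d ∨ ¬c) ∧ ¬c)).
    ((c ∧ a) → ¬c): β-rule — branch into ¬(c ∧ a)  //  ¬c.
      branch 2.1 (add ¬(c ∧ a)):
        (((b ∧ c) ∧ c) ∨ ((d ∨ ¬c) ∧ ¬c)): β-rule — branch into ((b ∧ c) ∧ c)  //  ((d ∨ ¬c) ∧ ¬c).
          branch 2.1.1 (add ((b ∧ c) ∧ c)):
            ((b ∧ c) ∧ c): α-rule — add (b ∧ c), c.
            (b ∧ c): α-rule — add b, c.
            ¬(c ∧ a): β-rule — branch into ¬c  //  ¬a.
              branch 2.1.1.1 (add ¬c):
                × closes — contains both c and ¬c.
              branch 2.1.1.2 (add ¬a):
                ○ open, literals {a=F, b=T, c=T}.
          branch 2.1.2 (add ((d ∨ ¬c) ∧ ¬c)):
            ((d ∨ ¬c) ∧ ¬c): α-rule — add (d ∨ ¬c), ¬c.
            ¬(c ∧ a): β-rule — branch into ¬c  //  ¬a.
              branch 2.1.2.1 (add ¬c):
                (d ∨ ¬c): β-rule — branch into d  //  ¬c.
                  branch 2.1.2.1.1 (add d):
                    ○ open, literals {c=F, d=T}.
                  branch 2.1.2.1.2 (add ¬c):
                    ○ open, literals {c=F}.
              branch 2.1.2.2 (add ¬a):
                (d ∨ ¬c): β-rule — branch into d  //  ¬c.
                  branch 2.1.2.2.1 (add d):
                    ○ open, literals {a=F, c=F, d=T}.
                  branch 2.1.2.2.2 (add ¬c):
                    ○ open, literals {a=F, c=F}.
      branch 2.2 (add ¬c):
        (((b ∧ c) ∧ c) ∨ ((d ∨ ¬c) ∧ ¬c)): β-rule — branch into ((b ∧ c) ∧ c)  //  ((d ∨ ¬c) ∧ ¬c).
          branch 2.2.1 (add ((b ∧ c) ∧ c)):
            ((b ∧ c) ∧ c): α-rule — add (b ∧ c), c.
            × closes — contains both c and ¬c.
          branch 2.2.2 (add ((d ∨ ¬c) ∧ ¬c)):
            ((d ∨ ¬c) ∧ ¬c): α-rule — add (d ∨ ¬c), ¬c.
            (d ∨ ¬c): β-rule — branch into d  //  ¬c.
              branch 2.2.2.1 (add d):
                ○ open, literals {c=F, d=T}.
              branch 2.2.2.2 (add ¬c):
                ○ open, literals {c=F}.
2 branches closed, 9 open.
Each open branch fixes some atoms; the unmentioned ones are free. Counting distinct full assignments: branch {a=T, b=T} (c, d) contributes 4 new; branch {b=T, c=F} (a, d) contributes 2 new; branch {a=F, b=T, c=T} (d) contributes 2 new; branch {c=F, d=T} (a, b) contributes 2 new; branch {c=F} (a, d, b) contributes 2 new; branch {a=F, c=F, d=T} (b) contributes 0 new; branch {a=F, c=F} (d, b) contributes 0 new; branch {c=F, d=T} (a, b) contributes 0 new; branch {c=F} (a, d, b) contributes 0 new. Total: 12.

12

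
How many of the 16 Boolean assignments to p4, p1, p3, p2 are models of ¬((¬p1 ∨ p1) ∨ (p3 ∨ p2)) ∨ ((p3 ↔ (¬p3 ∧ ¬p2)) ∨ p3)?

12

Initial set: {T (¬((¬p1 ∨ p1) ∨ (p3 ∨ p2)) ∨ ((p3 ↔ (¬p3 ∧ ¬p2)) ∨ p3))}.
T (¬((¬p1 ∨ p1) ∨ (p3 ∨ p2)) ∨ ((p3 ↔ (¬p3 ∧ ¬p2)) ∨ p3)): β-rule — branch into T ¬((¬p1 ∨ p1) ∨ (p3 ∨ p2))  //  T ((p3 ↔ (¬p3 ∧ ¬p2)) ∨ p3).
  branch 1 (add T ¬((¬p1 ∨ p1) ∨ (p3 ∨ p2))):
    T ¬((¬p1 ∨ p1) ∨ (p3 ∨ p2)): α-rule — add F (¬p1 ∨ p1), F (p3 ∨ p2).
    F (¬p1 ∨ p1): α-rule — add F ¬p1, F p1.
    × closes — contains both p1 and ¬p1.
  branch 2 (add T ((p3 ↔ (¬p3 ∧ ¬p2)) ∨ p3)):
    T ((p3 ↔ (¬p3 ∧ ¬p2)) ∨ p3): β-rule — branch into T (p3 ↔ (¬p3 ∧ ¬p2))  //  T p3.
      branch 2.1 (add T (p3 ↔ (¬p3 ∧ ¬p2))):
        T (p3 ↔ (¬p3 ∧ ¬p2)): β-rule — branch into T p3, T (¬p3 ∧ ¬p2)  //  F p3, F (¬p3 ∧ ¬p2).
          branch 2.1.1 (add T p3, T (¬p3 ∧ ¬p2)):
            T (¬p3 ∧ ¬p2): α-rule — add T ¬p3, T ¬p2.
            × closes — contains both p3 and ¬p3.
          branch 2.1.2 (add F p3, F (¬p3 ∧ ¬p2)):
            F (¬p3 ∧ ¬p2): β-rule — branch into F ¬p3  //  F ¬p2.
              branch 2.1.2.1 (add F ¬p3):
                × closes — contains both p3 and ¬p3.
              branch 2.1.2.2 (add F ¬p2):
                ○ open, literals {p2=true, p3=false}.
      branch 2.2 (add T p3):
        ○ open, literals {p3=true}.
3 branches closed, 2 open.
Each open branch fixes some atoms; the unmentioned ones are free. Counting distinct full assignments: branch {p2=true, p3=false} (p4, p1) contributes 4 new; branch {p3=true} (p4, p1, p2) contributes 8 new. Total: 12.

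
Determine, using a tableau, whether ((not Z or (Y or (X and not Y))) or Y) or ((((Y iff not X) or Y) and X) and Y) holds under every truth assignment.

Assume the negation and expand:
Initial set: {not (((not Z or (Y or (X and not Y))) or Y) or ((((Y iff not X) or Y) and X) and Y))}.
not (((not Z or (Y or (X and not Y))) or Y) or ((((Y iff not X) or Y) and X) and Y)): α-rule — add not ((not Z or (Y or (X and not Y))) or Y), not ((((Y iff not X) or Y) and X) and Y).
not ((not Z or (Y or (X and not Y))) or Y): α-rule — add not (not Z or (Y or (X and not Y))), not Y.
not (not Z or (Y or (X and not Y))): α-rule — add not not Z, not (Y or (X and not Y)).
not (Y or (X and not Y)): α-rule — add not Y, not (X and not Y).
not ((((Y iff not X) or Y) and X) and Y): β-rule — branch into not (((Y iff not X) or Y) and X)  //  not Y.
  branch 1 (add not (((Y iff not X) or Y) and X)):
    not (X and not Y): β-rule — branch into not X  //  not not Y.
      branch 1.1 (add not X):
        not (((Y iff not X) or Y) and X): β-rule — branch into not ((Y iff not X) or Y)  //  not X.
          branch 1.1.1 (add not ((Y iff not X) or Y)):
            not ((Y iff not X) or Y): α-rule — add not (Y iff not X), not Y.
            not (Y iff not X): β-rule — branch into Y, not not X  //  not Y, not X.
              branch 1.1.1.1 (add Y, not not X):
                × closes — contains both Y and not Y.
              branch 1.1.1.2 (add not Y, not X):
                ○ open, literals {X=false, Y=false, Z=true}.
          branch 1.1.2 (add not X):
            ○ open, literals {X=false, Y=false, Z=true}.
      branch 1.2 (add not not Y):
        × closes — contains both Y and not Y.
  branch 2 (add not Y):
    not (X and not Y): β-rule — branch into not X  //  not not Y.
      branch 2.1 (add not X):
        ○ open, literals {X=false, Y=false, Z=true}.
      branch 2.2 (add not not Y):
        × closes — contains both Y and not Y.
3 branches closed, 3 open.
An open branch gives a countermodel: X=false, Y=false, Z=true (unmentioned atoms arbitrary); under it the original formula is false.

Not valid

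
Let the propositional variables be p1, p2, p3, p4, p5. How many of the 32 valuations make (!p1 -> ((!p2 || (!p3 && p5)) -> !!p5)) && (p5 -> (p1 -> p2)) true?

Initial set: {T ((!p1 -> ((!p2 || (!p3 && p5)) -> !!p5)) && (p5 -> (p1 -> p2)))}.
T ((!p1 -> ((!p2 || (!p3 && p5)) -> !!p5)) && (p5 -> (p1 -> p2))): α-rule — add T (!p1 -> ((!p2 || (!p3 && p5)) -> !!p5)), T (p5 -> (p1 -> p2)).
T (!p1 -> ((!p2 || (!p3 && p5)) -> !!p5)): β-rule — branch into F !p1  //  T ((!p2 || (!p3 && p5)) -> !!p5).
  branch 1 (add F !p1):
    T (p5 -> (p1 -> p2)): β-rule — branch into F p5  //  T (p1 -> p2).
      branch 1.1 (add F p5):
        ○ open, literals {p1=1, p5=0}.
      branch 1.2 (add T (p1 -> p2)):
        T (p1 -> p2): β-rule — branch into F p1  //  T p2.
          branch 1.2.1 (add F p1):
            × closes — contains both p1 and !p1.
          branch 1.2.2 (add T p2):
            ○ open, literals {p1=1, p2=1}.
  branch 2 (add T ((!p2 || (!p3 && p5)) -> !!p5)):
    T (p5 -> (p1 -> p2)): β-rule — branch into F p5  //  T (p1 -> p2).
      branch 2.1 (add F p5):
        T ((!p2 || (!p3 && p5)) -> !!p5): β-rule — branch into F (!p2 || (!p3 && p5))  //  T !!p5.
          branch 2.1.1 (add F (!p2 || (!p3 && p5))):
            F (!p2 || (!p3 && p5)): α-rule — add F !p2, F (!p3 && p5).
            F (!p3 && p5): β-rule — branch into F !p3  //  F p5.
              branch 2.1.1.1 (add F !p3):
                ○ open, literals {p2=1, p3=1, p5=0}.
              branch 2.1.1.2 (add F p5):
                ○ open, literals {p2=1, p5=0}.
          branch 2.1.2 (add T !!p5):
            T !!p5: drop double negation, giving T p5.
            × closes — contains both p5 and !p5.
      branch 2.2 (add T (p1 -> p2)):
        T ((!p2 || (!p3 && p5)) -> !!p5): β-rule — branch into F (!p2 || (!p3 && p5))  //  T !!p5.
          branch 2.2.1 (add F (!p2 || (!p3 && p5))):
            F (!p2 || (!p3 && p5)): α-rule — add F !p2, F (!p3 && p5).
            T (p1 -> p2): β-rule — branch into F p1  //  T p2.
              branch 2.2.1.1 (add F p1):
                F (!p3 && p5): β-rule — branch into F !p3  //  F p5.
                  branch 2.2.1.1.1 (add F !p3):
                    ○ open, literals {p1=0, p2=1, p3=1}.
                  branch 2.2.1.1.2 (add F p5):
                    ○ open, literals {p1=0, p2=1, p5=0}.
              branch 2.2.1.2 (add T p2):
                F (!p3 && p5): β-rule — branch into F !p3  //  F p5.
                  branch 2.2.1.2.1 (add F !p3):
                    ○ open, literals {p2=1, p3=1}.
                  branch 2.2.1.2.2 (add F p5):
                    ○ open, literals {p2=1, p5=0}.
          branch 2.2.2 (add T !!p5):
            T !!p5: drop double negation, giving T p5.
            T (p1 -> p2): β-rule — branch into F p1  //  T p2.
              branch 2.2.2.1 (add F p1):
                ○ open, literals {p1=0, p5=1}.
              branch 2.2.2.2 (add T p2):
                ○ open, literals {p2=1, p5=1}.
2 branches closed, 10 open.
Each open branch fixes some atoms; the unmentioned ones are free. Counting distinct full assignments: branch {p1=1, p5=0} (p2, p3, p4) contributes 8 new; branch {p1=1, p2=1} (p3, p4, p5) contributes 4 new; branch {p2=1, p3=1, p5=0} (p1, p4) contributes 2 new; branch {p2=1, p5=0} (p1, p3, p4) contributes 2 new; branch {p1=0, p2=1, p3=1} (p4, p5) contributes 2 new; branch {p1=0, p2=1, p5=0} (p3, p4) contributes 0 new; branch {p2=1, p3=1} (p1, p4, p5) contributes 0 new; branch {p2=1, p5=0} (p1, p3, p4) contributes 0 new; branch {p1=0, p5=1} (p2, p3, p4) contributes 6 new; branch {p2=1, p5=1} (p1, p3, p4) contributes 0 new. Total: 24.

24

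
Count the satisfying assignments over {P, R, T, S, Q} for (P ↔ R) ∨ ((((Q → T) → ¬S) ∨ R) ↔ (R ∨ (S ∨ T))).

27

Initial set: {((P ↔ R) ∨ ((((Q → T) → ¬S) ∨ R) ↔ (R ∨ (S ∨ T))))}.
((P ↔ R) ∨ ((((Q → T) → ¬S) ∨ R) ↔ (R ∨ (S ∨ T)))): β-rule — branch into (P ↔ R)  //  ((((Q → T) → ¬S) ∨ R) ↔ (R ∨ (S ∨ T))).
  branch 1 (add (P ↔ R)):
    (P ↔ R): β-rule — branch into P, R  //  ¬P, ¬R.
      branch 1.1 (add P, R):
        ○ open, literals {P=true, R=true}.
      branch 1.2 (add ¬P, ¬R):
        ○ open, literals {P=false, R=false}.
  branch 2 (add ((((Q → T) → ¬S) ∨ R) ↔ (R ∨ (S ∨ T)))):
    ((((Q → T) → ¬S) ∨ R) ↔ (R ∨ (S ∨ T))): β-rule — branch into (((Q → T) → ¬S) ∨ R), (R ∨ (S ∨ T))  //  ¬(((Q → T) → ¬S) ∨ R), ¬(R ∨ (S ∨ T)).
      branch 2.1 (add (((Q → T) → ¬S) ∨ R), (R ∨ (S ∨ T))):
        (((Q → T) → ¬S) ∨ R): β-rule — branch into ((Q → T) → ¬S)  //  R.
          branch 2.1.1 (add ((Q → T) → ¬S)):
            (R ∨ (S ∨ T)): β-rule — branch into R  //  (S ∨ T).
              branch 2.1.1.1 (add R):
                ((Q → T) → ¬S): β-rule — branch into ¬(Q → T)  //  ¬S.
                  branch 2.1.1.1.1 (add ¬(Q → T)):
                    ¬(Q → T): α-rule — add Q, ¬T.
                    ○ open, literals {Q=true, R=true, T=false}.
                  branch 2.1.1.1.2 (add ¬S):
                    ○ open, literals {R=true, S=false}.
              branch 2.1.1.2 (add (S ∨ T)):
                ((Q → T) → ¬S): β-rule — branch into ¬(Q → T)  //  ¬S.
                  branch 2.1.1.2.1 (add ¬(Q → T)):
                    ¬(Q → T): α-rule — add Q, ¬T.
                    (S ∨ T): β-rule — branch into S  //  T.
                      branch 2.1.1.2.1.1 (add S):
                        ○ open, literals {Q=true, S=true, T=false}.
                      branch 2.1.1.2.1.2 (add T):
                        × closes — contains both T and ¬T.
                  branch 2.1.1.2.2 (add ¬S):
                    (S ∨ T): β-rule — branch into S  //  T.
                      branch 2.1.1.2.2.1 (add S):
                        × closes — contains both S and ¬S.
                      branch 2.1.1.2.2.2 (add T):
                        ○ open, literals {S=false, T=true}.
          branch 2.1.2 (add R):
            (R ∨ (S ∨ T)): β-rule — branch into R  //  (S ∨ T).
              branch 2.1.2.1 (add R):
                ○ open, literals {R=true}.
              branch 2.1.2.2 (add (S ∨ T)):
                (S ∨ T): β-rule — branch into S  //  T.
                  branch 2.1.2.2.1 (add S):
                    ○ open, literals {R=true, S=true}.
                  branch 2.1.2.2.2 (add T):
                    ○ open, literals {R=true, T=true}.
      branch 2.2 (add ¬(((Q → T) → ¬S) ∨ R), ¬(R ∨ (S ∨ T))):
        ¬(((Q → T) → ¬S) ∨ R): α-rule — add ¬((Q → T) → ¬S), ¬R.
        ¬(R ∨ (S ∨ T)): α-rule — add ¬R, ¬(S ∨ T).
        ¬((Q → T) → ¬S): α-rule — add (Q → T), ¬¬S.
        ¬(S ∨ T): α-rule — add ¬S, ¬T.
        × closes — contains both S and ¬S.
3 branches closed, 9 open.
Each open branch fixes some atoms; the unmentioned ones are free. Counting distinct full assignments: branch {P=true, R=true} (T, S, Q) contributes 8 new; branch {P=false, R=false} (T, S, Q) contributes 8 new; branch {Q=true, R=true, T=false} (P, S) contributes 2 new; branch {R=true, S=false} (P, T, Q) contributes 3 new; branch {Q=true, S=true, T=false} (P, R) contributes 1 new; branch {S=false, T=true} (P, R, Q) contributes 2 new; branch {R=true} (P, T, S, Q) contributes 3 new; branch {R=true, S=true} (P, T, Q) contributes 0 new; branch {R=true, T=true} (P, S, Q) contributes 0 new. Total: 27.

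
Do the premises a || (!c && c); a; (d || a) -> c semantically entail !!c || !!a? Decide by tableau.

Yes

Initial set: {(a || (!c && c)); a; ((d || a) -> c); !(!!c || !!a)}.
!(!!c || !!a): α-rule — add !!!c, !!!a.
!!!c: drop double negation, giving !c.
!!!a: drop double negation, giving !a.
× closes — contains both a and !a.
All 1 branch closes.
Every branch closed, so the premises entail the conclusion.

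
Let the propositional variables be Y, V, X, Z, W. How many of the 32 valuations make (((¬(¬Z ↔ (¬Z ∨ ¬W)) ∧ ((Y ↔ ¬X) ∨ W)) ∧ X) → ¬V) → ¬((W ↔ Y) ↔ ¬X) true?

Initial set: {((((¬(¬Z ↔ (¬Z ∨ ¬W)) ∧ ((Y ↔ ¬X) ∨ W)) ∧ X) → ¬V) → ¬((W ↔ Y) ↔ ¬X))}.
((((¬(¬Z ↔ (¬Z ∨ ¬W)) ∧ ((Y ↔ ¬X) ∨ W)) ∧ X) → ¬V) → ¬((W ↔ Y) ↔ ¬X)): β-rule — branch into ¬(((¬(¬Z ↔ (¬Z ∨ ¬W)) ∧ ((Y ↔ ¬X) ∨ W)) ∧ X) → ¬V)  //  ¬((W ↔ Y) ↔ ¬X).
  branch 1 (add ¬(((¬(¬Z ↔ (¬Z ∨ ¬W)) ∧ ((Y ↔ ¬X) ∨ W)) ∧ X) → ¬V)):
    ¬(((¬(¬Z ↔ (¬Z ∨ ¬W)) ∧ ((Y ↔ ¬X) ∨ W)) ∧ X) → ¬V): α-rule — add ((¬(¬Z ↔ (¬Z ∨ ¬W)) ∧ ((Y ↔ ¬X) ∨ W)) ∧ X), ¬¬V.
    ((¬(¬Z ↔ (¬Z ∨ ¬W)) ∧ ((Y ↔ ¬X) ∨ W)) ∧ X): α-rule — add (¬(¬Z ↔ (¬Z ∨ ¬W)) ∧ ((Y ↔ ¬X) ∨ W)), X.
    (¬(¬Z ↔ (¬Z ∨ ¬W)) ∧ ((Y ↔ ¬X) ∨ W)): α-rule — add ¬(¬Z ↔ (¬Z ∨ ¬W)), ((Y ↔ ¬X) ∨ W).
    ¬(¬Z ↔ (¬Z ∨ ¬W)): β-rule — branch into ¬Z, ¬(¬Z ∨ ¬W)  //  ¬¬Z, (¬Z ∨ ¬W).
      branch 1.1 (add ¬Z, ¬(¬Z ∨ ¬W)):
        ¬(¬Z ∨ ¬W): α-rule — add ¬¬Z, ¬¬W.
        × closes — contains both Z and ¬Z.
      branch 1.2 (add ¬¬Z, (¬Z ∨ ¬W)):
        ((Y ↔ ¬X) ∨ W): β-rule — branch into (Y ↔ ¬X)  //  W.
          branch 1.2.1 (add (Y ↔ ¬X)):
            (¬Z ∨ ¬W): β-rule — branch into ¬Z  //  ¬W.
              branch 1.2.1.1 (add ¬Z):
                × closes — contains both Z and ¬Z.
              branch 1.2.1.2 (add ¬W):
                (Y ↔ ¬X): β-rule — branch into Y, ¬X  //  ¬Y, ¬¬X.
                  branch 1.2.1.2.1 (add Y, ¬X):
                    × closes — contains both X and ¬X.
                  branch 1.2.1.2.2 (add ¬Y, ¬¬X):
                    ○ open, literals {V=1, W=0, X=1, Y=0, Z=1}.
          branch 1.2.2 (add W):
            (¬Z ∨ ¬W): β-rule — branch into ¬Z  //  ¬W.
              branch 1.2.2.1 (add ¬Z):
                × closes — contains both Z and ¬Z.
              branch 1.2.2.2 (add ¬W):
                × closes — contains both W and ¬W.
  branch 2 (add ¬((W ↔ Y) ↔ ¬X)):
    ¬((W ↔ Y) ↔ ¬X): β-rule — branch into (W ↔ Y), ¬¬X  //  ¬(W ↔ Y), ¬X.
      branch 2.1 (add (W ↔ Y), ¬¬X):
        (W ↔ Y): β-rule — branch into W, Y  //  ¬W, ¬Y.
          branch 2.1.1 (add W, Y):
            ○ open, literals {W=1, X=1, Y=1}.
          branch 2.1.2 (add ¬W, ¬Y):
            ○ open, literals {W=0, X=1, Y=0}.
      branch 2.2 (add ¬(W ↔ Y), ¬X):
        ¬(W ↔ Y): β-rule — branch into W, ¬Y  //  ¬W, Y.
          branch 2.2.1 (add W, ¬Y):
            ○ open, literals {W=1, X=0, Y=0}.
          branch 2.2.2 (add ¬W, Y):
            ○ open, literals {W=0, X=0, Y=1}.
5 branches closed, 5 open.
Each open branch fixes some atoms; the unmentioned ones are free. Counting distinct full assignments: branch {V=1, W=0, X=1, Y=0, Z=1} (none free) contributes 1 new; branch {W=1, X=1, Y=1} (V, Z) contributes 4 new; branch {W=0, X=1, Y=0} (V, Z) contributes 3 new; branch {W=1, X=0, Y=0} (V, Z) contributes 4 new; branch {W=0, X=0, Y=1} (V, Z) contributes 4 new. Total: 16.

16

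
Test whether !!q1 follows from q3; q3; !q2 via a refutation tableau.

No

Initial set: {q3; q3; !q2; !!!q1}.
!!!q1: drop double negation, giving !q1.
○ open, literals {q1=0, q2=0, q3=1}.
0 branches closed, 1 open.
An open branch gives a countermodel: q1=0, q2=0, q3=1 (unmentioned atoms arbitrary); the premises hold there but the conclusion fails.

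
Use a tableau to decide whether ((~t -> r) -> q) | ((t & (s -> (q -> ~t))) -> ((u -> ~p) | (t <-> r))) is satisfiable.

Satisfiable

Initial set: {(((~t -> r) -> q) | ((t & (s -> (q -> ~t))) -> ((u -> ~p) | (t <-> r))))}.
(((~t -> r) -> q) | ((t & (s -> (q -> ~t))) -> ((u -> ~p) | (t <-> r)))): β-rule — branch into ((~t -> r) -> q)  //  ((t & (s -> (q -> ~t))) -> ((u -> ~p) | (t <-> r))).
  branch 1 (add ((~t -> r) -> q)):
    ((~t -> r) -> q): β-rule — branch into ~(~t -> r)  //  q.
      branch 1.1 (add ~(~t -> r)):
        ~(~t -> r): α-rule — add ~t, ~r.
        ○ open, literals {r=false, t=false}.
      branch 1.2 (add q):
        ○ open, literals {q=true}.
  branch 2 (add ((t & (s -> (q -> ~t))) -> ((u -> ~p) | (t <-> r)))):
    ((t & (s -> (q -> ~t))) -> ((u -> ~p) | (t <-> r))): β-rule — branch into ~(t & (s -> (q -> ~t)))  //  ((u -> ~p) | (t <-> r)).
      branch 2.1 (add ~(t & (s -> (q -> ~t)))):
        ~(t & (s -> (q -> ~t))): β-rule — branch into ~t  //  ~(s -> (q -> ~t)).
          branch 2.1.1 (add ~t):
            ○ open, literals {t=false}.
          branch 2.1.2 (add ~(s -> (q -> ~t))):
            ~(s -> (q -> ~t)): α-rule — add s, ~(q -> ~t).
            ~(q -> ~t): α-rule — add q, ~~t.
            ○ open, literals {q=true, s=true, t=true}.
      branch 2.2 (add ((u -> ~p) | (t <-> r))):
        ((u -> ~p) | (t <-> r)): β-rule — branch into (u -> ~p)  //  (t <-> r).
          branch 2.2.1 (add (u -> ~p)):
            (u -> ~p): β-rule — branch into ~u  //  ~p.
              branch 2.2.1.1 (add ~u):
                ○ open, literals {u=false}.
              branch 2.2.1.2 (add ~p):
                ○ open, literals {p=false}.
          branch 2.2.2 (add (t <-> r)):
            (t <-> r): β-rule — branch into t, r  //  ~t, ~r.
              branch 2.2.2.1 (add t, r):
                ○ open, literals {r=true, t=true}.
              branch 2.2.2.2 (add ~t, ~r):
                ○ open, literals {r=false, t=false}.
0 branches closed, 8 open.
An open branch gives a satisfying assignment: r=false, t=false.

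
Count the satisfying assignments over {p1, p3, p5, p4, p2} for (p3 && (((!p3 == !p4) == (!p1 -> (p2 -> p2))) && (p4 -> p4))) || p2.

20

Initial set: {T ((p3 && (((!p3 == !p4) == (!p1 -> (p2 -> p2))) && (p4 -> p4))) || p2)}.
T ((p3 && (((!p3 == !p4) == (!p1 -> (p2 -> p2))) && (p4 -> p4))) || p2): β-rule — branch into T (p3 && (((!p3 == !p4) == (!p1 -> (p2 -> p2))) && (p4 -> p4)))  //  T p2.
  branch 1 (add T (p3 && (((!p3 == !p4) == (!p1 -> (p2 -> p2))) && (p4 -> p4)))):
    T (p3 && (((!p3 == !p4) == (!p1 -> (p2 -> p2))) && (p4 -> p4))): α-rule — add T p3, T (((!p3 == !p4) == (!p1 -> (p2 -> p2))) && (p4 -> p4)).
    T (((!p3 == !p4) == (!p1 -> (p2 -> p2))) && (p4 -> p4)): α-rule — add T ((!p3 == !p4) == (!p1 -> (p2 -> p2))), T (p4 -> p4).
    T ((!p3 == !p4) == (!p1 -> (p2 -> p2))): β-rule — branch into T (!p3 == !p4), T (!p1 -> (p2 -> p2))  //  F (!p3 == !p4), F (!p1 -> (p2 -> p2)).
      branch 1.1 (add T (!p3 == !p4), T (!p1 -> (p2 -> p2))):
        T (p4 -> p4): β-rule — branch into F p4  //  T p4.
          branch 1.1.1 (add F p4):
            T (!p3 == !p4): β-rule — branch into T !p3, T !p4  //  F !p3, F !p4.
              branch 1.1.1.1 (add T !p3, T !p4):
                × closes — contains both p3 and !p3.
              branch 1.1.1.2 (add F !p3, F !p4):
                × closes — contains both p4 and !p4.
          branch 1.1.2 (add T p4):
            T (!p3 == !p4): β-rule — branch into T !p3, T !p4  //  F !p3, F !p4.
              branch 1.1.2.1 (add T !p3, T !p4):
                × closes — contains both p3 and !p3.
              branch 1.1.2.2 (add F !p3, F !p4):
                T (!p1 -> (p2 -> p2)): β-rule — branch into F !p1  //  T (p2 -> p2).
                  branch 1.1.2.2.1 (add F !p1):
                    ○ open, literals {p1=T, p3=T, p4=T}.
                  branch 1.1.2.2.2 (add T (p2 -> p2)):
                    T (p2 -> p2): β-rule — branch into F p2  //  T p2.
                      branch 1.1.2.2.2.1 (add F p2):
                        ○ open, literals {p2=F, p3=T, p4=T}.
                      branch 1.1.2.2.2.2 (add T p2):
                        ○ open, literals {p2=T, p3=T, p4=T}.
      branch 1.2 (add F (!p3 == !p4), F (!p1 -> (p2 -> p2))):
        F (!p1 -> (p2 -> p2)): α-rule — add T !p1, F (p2 -> p2).
        F (p2 -> p2): α-rule — add T p2, F p2.
        × closes — contains both p2 and !p2.
  branch 2 (add T p2):
    ○ open, literals {p2=T}.
4 branches closed, 4 open.
Each open branch fixes some atoms; the unmentioned ones are free. Counting distinct full assignments: branch {p1=T, p3=T, p4=T} (p5, p2) contributes 4 new; branch {p2=F, p3=T, p4=T} (p1, p5) contributes 2 new; branch {p2=T, p3=T, p4=T} (p1, p5) contributes 2 new; branch {p2=T} (p1, p3, p5, p4) contributes 12 new. Total: 20.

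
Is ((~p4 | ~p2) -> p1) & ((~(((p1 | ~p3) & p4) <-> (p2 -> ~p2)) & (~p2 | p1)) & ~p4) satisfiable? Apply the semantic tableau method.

Satisfiable

Initial set: {(((~p4 | ~p2) -> p1) & ((~(((p1 | ~p3) & p4) <-> (p2 -> ~p2)) & (~p2 | p1)) & ~p4))}.
(((~p4 | ~p2) -> p1) & ((~(((p1 | ~p3) & p4) <-> (p2 -> ~p2)) & (~p2 | p1)) & ~p4)): α-rule — add ((~p4 | ~p2) -> p1), ((~(((p1 | ~p3) & p4) <-> (p2 -> ~p2)) & (~p2 | p1)) & ~p4).
((~(((p1 | ~p3) & p4) <-> (p2 -> ~p2)) & (~p2 | p1)) & ~p4): α-rule — add (~(((p1 | ~p3) & p4) <-> (p2 -> ~p2)) & (~p2 | p1)), ~p4.
(~(((p1 | ~p3) & p4) <-> (p2 -> ~p2)) & (~p2 | p1)): α-rule — add ~(((p1 | ~p3) & p4) <-> (p2 -> ~p2)), (~p2 | p1).
((~p4 | ~p2) -> p1): β-rule — branch into ~(~p4 | ~p2)  //  p1.
  branch 1 (add ~(~p4 | ~p2)):
    ~(~p4 | ~p2): α-rule — add ~~p4, ~~p2.
    × closes — contains both p4 and ~p4.
  branch 2 (add p1):
    ~(((p1 | ~p3) & p4) <-> (p2 -> ~p2)): β-rule — branch into ((p1 | ~p3) & p4), ~(p2 -> ~p2)  //  ~((p1 | ~p3) & p4), (p2 -> ~p2).
      branch 2.1 (add ((p1 | ~p3) & p4), ~(p2 -> ~p2)):
        ((p1 | ~p3) & p4): α-rule — add (p1 | ~p3), p4.
        × closes — contains both p4 and ~p4.
      branch 2.2 (add ~((p1 | ~p3) & p4), (p2 -> ~p2)):
        (~p2 | p1): β-rule — branch into ~p2  //  p1.
          branch 2.2.1 (add ~p2):
            ~((p1 | ~p3) & p4): β-rule — branch into ~(p1 | ~p3)  //  ~p4.
              branch 2.2.1.1 (add ~(p1 | ~p3)):
                ~(p1 | ~p3): α-rule — add ~p1, ~~p3.
                × closes — contains both p1 and ~p1.
              branch 2.2.1.2 (add ~p4):
                (p2 -> ~p2): β-rule — branch into ~p2  //  ~p2.
                  branch 2.2.1.2.1 (add ~p2):
                    ○ open, literals {p1=1, p2=0, p4=0}.
                  branch 2.2.1.2.2 (add ~p2):
                    ○ open, literals {p1=1, p2=0, p4=0}.
          branch 2.2.2 (add p1):
            ~((p1 | ~p3) & p4): β-rule — branch into ~(p1 | ~p3)  //  ~p4.
              branch 2.2.2.1 (add ~(p1 | ~p3)):
                ~(p1 | ~p3): α-rule — add ~p1, ~~p3.
                × closes — contains both p1 and ~p1.
              branch 2.2.2.2 (add ~p4):
                (p2 -> ~p2): β-rule — branch into ~p2  //  ~p2.
                  branch 2.2.2.2.1 (add ~p2):
                    ○ open, literals {p1=1, p2=0, p4=0}.
                  branch 2.2.2.2.2 (add ~p2):
                    ○ open, literals {p1=1, p2=0, p4=0}.
4 branches closed, 4 open.
An open branch gives a satisfying assignment: p1=1, p2=0, p4=0.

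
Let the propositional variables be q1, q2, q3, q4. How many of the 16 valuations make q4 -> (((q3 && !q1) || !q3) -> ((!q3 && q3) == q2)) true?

13

Initial set: {(q4 -> (((q3 && !q1) || !q3) -> ((!q3 && q3) == q2)))}.
(q4 -> (((q3 && !q1) || !q3) -> ((!q3 && q3) == q2))): β-rule — branch into !q4  //  (((q3 && !q1) || !q3) -> ((!q3 && q3) == q2)).
  branch 1 (add !q4):
    ○ open, literals {q4=F}.
  branch 2 (add (((q3 && !q1) || !q3) -> ((!q3 && q3) == q2))):
    (((q3 && !q1) || !q3) -> ((!q3 && q3) == q2)): β-rule — branch into !((q3 && !q1) || !q3)  //  ((!q3 && q3) == q2).
      branch 2.1 (add !((q3 && !q1) || !q3)):
        !((q3 && !q1) || !q3): α-rule — add !(q3 && !q1), !!q3.
        !(q3 && !q1): β-rule — branch into !q3  //  !!q1.
          branch 2.1.1 (add !q3):
            × closes — contains both q3 and !q3.
          branch 2.1.2 (add !!q1):
            ○ open, literals {q1=T, q3=T}.
      branch 2.2 (add ((!q3 && q3) == q2)):
        ((!q3 && q3) == q2): β-rule — branch into (!q3 && q3), q2  //  !(!q3 && q3), !q2.
          branch 2.2.1 (add (!q3 && q3), q2):
            (!q3 && q3): α-rule — add !q3, q3.
            × closes — contains both q3 and !q3.
          branch 2.2.2 (add !(!q3 && q3), !q2):
            !(!q3 && q3): β-rule — branch into !!q3  //  !q3.
              branch 2.2.2.1 (add !!q3):
                ○ open, literals {q2=F, q3=T}.
              branch 2.2.2.2 (add !q3):
                ○ open, literals {q2=F, q3=F}.
2 branches closed, 4 open.
Each open branch fixes some atoms; the unmentioned ones are free. Counting distinct full assignments: branch {q4=F} (q1, q2, q3) contributes 8 new; branch {q1=T, q3=T} (q2, q4) contributes 2 new; branch {q2=F, q3=T} (q1, q4) contributes 1 new; branch {q2=F, q3=F} (q1, q4) contributes 2 new. Total: 13.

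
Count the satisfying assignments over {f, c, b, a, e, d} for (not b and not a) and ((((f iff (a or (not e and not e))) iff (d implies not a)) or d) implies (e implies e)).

16

Initial set: {T ((not b and not a) and ((((f iff (a or (not e and not e))) iff (d implies not a)) or d) implies (e implies e)))}.
T ((not b and not a) and ((((f iff (a or (not e and not e))) iff (d implies not a)) or d) implies (e implies e))): α-rule — add T (not b and not a), T ((((f iff (a or (not e and not e))) iff (d implies not a)) or d) implies (e implies e)).
T (not b and not a): α-rule — add T not b, T not a.
T ((((f iff (a or (not e and not e))) iff (d implies not a)) or d) implies (e implies e)): β-rule — branch into F (((f iff (a or (not e and not e))) iff (d implies not a)) or d)  //  T (e implies e).
  branch 1 (add F (((f iff (a or (not e and not e))) iff (d implies not a)) or d)):
    F (((f iff (a or (not e and not e))) iff (d implies not a)) or d): α-rule — add F ((f iff (a or (not e and not e))) iff (d implies not a)), F d.
    F ((f iff (a or (not e and not e))) iff (d implies not a)): β-rule — branch into T (f iff (a or (not e and not e))), F (d implies not a)  //  F (f iff (a or (not e and not e))), T (d implies not a).
      branch 1.1 (add T (f iff (a or (not e and not e))), F (d implies not a)):
        F (d implies not a): α-rule — add T d, F not a.
        × closes — contains both d and not d.
      branch 1.2 (add F (f iff (a or (not e and not e))), T (d implies not a)):
        F (f iff (a or (not e and not e))): β-rule — branch into T f, F (a or (not e and not e))  //  F f, T (a or (not e and not e)).
          branch 1.2.1 (add T f, F (a or (not e and not e))):
            F (a or (not e and not e)): α-rule — add F a, F (not e and not e).
            T (d implies not a): β-rule — branch into F d  //  T not a.
              branch 1.2.1.1 (add F d):
                F (not e and not e): β-rule — branch into F not e  //  F not e.
                  branch 1.2.1.1.1 (add F not e):
                    ○ open, literals {a=F, b=F, d=F, e=T, f=T}.
                  branch 1.2.1.1.2 (add F not e):
                    ○ open, literals {a=F, b=F, d=F, e=T, f=T}.
              branch 1.2.1.2 (add T not a):
                F (not e and not e): β-rule — branch into F not e  //  F not e.
                  branch 1.2.1.2.1 (add F not e):
                    ○ open, literals {a=F, b=F, d=F, e=T, f=T}.
                  branch 1.2.1.2.2 (add F not e):
                    ○ open, literals {a=F, b=F, d=F, e=T, f=T}.
          branch 1.2.2 (add F f, T (a or (not e and not e))):
            T (d implies not a): β-rule — branch into F d  //  T not a.
              branch 1.2.2.1 (add F d):
                T (a or (not e and not e)): β-rule — branch into T a  //  T (not e and not e).
                  branch 1.2.2.1.1 (add T a):
                    × closes — contains both a and not a.
                  branch 1.2.2.1.2 (add T (not e and not e)):
                    T (not e and not e): α-rule — add T not e, T not e.
                    ○ open, literals {a=F, b=F, d=F, e=F, f=F}.
              branch 1.2.2.2 (add T not a):
                T (a or (not e and not e)): β-rule — branch into T a  //  T (not e and not e).
                  branch 1.2.2.2.1 (add T a):
                    × closes — contains both a and not a.
                  branch 1.2.2.2.2 (add T (not e and not e)):
                    T (not e and not e): α-rule — add T not e, T not e.
                    ○ open, literals {a=F, b=F, d=F, e=F, f=F}.
  branch 2 (add T (e implies e)):
    T (e implies e): β-rule — branch into F e  //  T e.
      branch 2.1 (add F e):
        ○ open, literals {a=F, b=F, e=F}.
      branch 2.2 (add T e):
        ○ open, literals {a=F, b=F, e=T}.
3 branches closed, 8 open.
Each open branch fixes some atoms; the unmentioned ones are free. Counting distinct full assignments: branch {a=F, b=F, d=F, e=T, f=T} (c) contributes 2 new; branch {a=F, b=F, d=F, e=T, f=T} (c) contributes 0 new; branch {a=F, b=F, d=F, e=T, f=T} (c) contributes 0 new; branch {a=F, b=F, d=F, e=T, f=T} (c) contributes 0 new; branch {a=F, b=F, d=F, e=F, f=F} (c) contributes 2 new; branch {a=F, b=F, d=F, e=F, f=F} (c) contributes 0 new; branch {a=F, b=F, e=F} (f, c, d) contributes 6 new; branch {a=F, b=F, e=T} (f, c, d) contributes 6 new. Total: 16.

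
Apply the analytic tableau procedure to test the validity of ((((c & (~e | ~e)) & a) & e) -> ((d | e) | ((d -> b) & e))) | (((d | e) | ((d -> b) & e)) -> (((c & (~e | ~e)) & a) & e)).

Assume the negation and expand:
Initial set: {F (((((c & (~e | ~e)) & a) & e) -> ((d | e) | ((d -> b) & e))) | (((d | e) | ((d -> b) & e)) -> (((c & (~e | ~e)) & a) & e)))}.
F (((((c & (~e | ~e)) & a) & e) -> ((d | e) | ((d -> b) & e))) | (((d | e) | ((d -> b) & e)) -> (((c & (~e | ~e)) & a) & e))): α-rule — add F ((((c & (~e | ~e)) & a) & e) -> ((d | e) | ((d -> b) & e))), F (((d | e) | ((d -> b) & e)) -> (((c & (~e | ~e)) & a) & e)).
F ((((c & (~e | ~e)) & a) & e) -> ((d | e) | ((d -> b) & e))): α-rule — add T (((c & (~e | ~e)) & a) & e), F ((d | e) | ((d -> b) & e)).
F (((d | e) | ((d -> b) & e)) -> (((c & (~e | ~e)) & a) & e)): α-rule — add T ((d | e) | ((d -> b) & e)), F (((c & (~e | ~e)) & a) & e).
T (((c & (~e | ~e)) & a) & e): α-rule — add T ((c & (~e | ~e)) & a), T e.
F ((d | e) | ((d -> b) & e)): α-rule — add F (d | e), F ((d -> b) & e).
T ((c & (~e | ~e)) & a): α-rule — add T (c & (~e | ~e)), T a.
F (d | e): α-rule — add F d, F e.
× closes — contains both e and ~e.
All 1 branch closes.
Every branch closed, so the negation is unsatisfiable and the formula is valid.

Valid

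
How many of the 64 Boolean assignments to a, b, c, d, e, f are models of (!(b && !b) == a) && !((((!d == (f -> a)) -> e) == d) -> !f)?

Initial set: {T ((!(b && !b) == a) && !((((!d == (f -> a)) -> e) == d) -> !f))}.
T ((!(b && !b) == a) && !((((!d == (f -> a)) -> e) == d) -> !f)): α-rule — add T (!(b && !b) == a), T !((((!d == (f -> a)) -> e) == d) -> !f).
T !((((!d == (f -> a)) -> e) == d) -> !f): α-rule — add T (((!d == (f -> a)) -> e) == d), F !f.
T (!(b && !b) == a): β-rule — branch into T !(b && !b), T a  //  F !(b && !b), F a.
  branch 1 (add T !(b && !b), T a):
    T (((!d == (f -> a)) -> e) == d): β-rule — branch into T ((!d == (f -> a)) -> e), T d  //  F ((!d == (f -> a)) -> e), F d.
      branch 1.1 (add T ((!d == (f -> a)) -> e), T d):
        T !(b && !b): β-rule — branch into F b  //  F !b.
          branch 1.1.1 (add F b):
            T ((!d == (f -> a)) -> e): β-rule — branch into F (!d == (f -> a))  //  T e.
              branch 1.1.1.1 (add F (!d == (f -> a))):
                F (!d == (f -> a)): β-rule — branch into T !d, F (f -> a)  //  F !d, T (f -> a).
                  branch 1.1.1.1.1 (add T !d, F (f -> a)):
                    × closes — contains both d and !d.
                  branch 1.1.1.1.2 (add F !d, T (f -> a)):
                    T (f -> a): β-rule — branch into F f  //  T a.
                      branch 1.1.1.1.2.1 (add F f):
                        × closes — contains both f and !f.
                      branch 1.1.1.1.2.2 (add T a):
                        ○ open, literals {a=T, b=F, d=T, f=T}.
              branch 1.1.1.2 (add T e):
                ○ open, literals {a=T, b=F, d=T, e=T, f=T}.
          branch 1.1.2 (add F !b):
            T ((!d == (f -> a)) -> e): β-rule — branch into F (!d == (f -> a))  //  T e.
              branch 1.1.2.1 (add F (!d == (f -> a))):
                F (!d == (f -> a)): β-rule — branch into T !d, F (f -> a)  //  F !d, T (f -> a).
                  branch 1.1.2.1.1 (add T !d, F (f -> a)):
                    × closes — contains both d and !d.
                  branch 1.1.2.1.2 (add F !d, T (f -> a)):
                    T (f -> a): β-rule — branch into F f  //  T a.
                      branch 1.1.2.1.2.1 (add F f):
                        × closes — contains both f and !f.
                      branch 1.1.2.1.2.2 (add T a):
                        ○ open, literals {a=T, b=T, d=T, f=T}.
              branch 1.1.2.2 (add T e):
                ○ open, literals {a=T, b=T, d=T, e=T, f=T}.
      branch 1.2 (add F ((!d == (f -> a)) -> e), F d):
        F ((!d == (f -> a)) -> e): α-rule — add T (!d == (f -> a)), F e.
        T !(b && !b): β-rule — branch into F b  //  F !b.
          branch 1.2.1 (add F b):
            T (!d == (f -> a)): β-rule — branch into T !d, T (f -> a)  //  F !d, F (f -> a).
              branch 1.2.1.1 (add T !d, T (f -> a)):
                T (f -> a): β-rule — branch into F f  //  T a.
                  branch 1.2.1.1.1 (add F f):
                    × closes — contains both f and !f.
                  branch 1.2.1.1.2 (add T a):
                    ○ open, literals {a=T, b=F, d=F, e=F, f=T}.
              branch 1.2.1.2 (add F !d, F (f -> a)):
                × closes — contains both d and !d.
          branch 1.2.2 (add F !b):
            T (!d == (f -> a)): β-rule — branch into T !d, T (f -> a)  //  F !d, F (f -> a).
              branch 1.2.2.1 (add T !d, T (f -> a)):
                T (f -> a): β-rule — branch into F f  //  T a.
                  branch 1.2.2.1.1 (add F f):
                    × closes — contains both f and !f.
                  branch 1.2.2.1.2 (add T a):
                    ○ open, literals {a=T, b=T, d=F, e=F, f=T}.
              branch 1.2.2.2 (add F !d, F (f -> a)):
                × closes — contains both d and !d.
  branch 2 (add F !(b && !b), F a):
    F !(b && !b): α-rule — add T b, T !b.
    × closes — contains both b and !b.
9 branches closed, 6 open.
Each open branch fixes some atoms; the unmentioned ones are free. Counting distinct full assignments: branch {a=T, b=F, d=T, f=T} (c, e) contributes 4 new; branch {a=T, b=F, d=T, e=T, f=T} (c) contributes 0 new; branch {a=T, b=T, d=T, f=T} (c, e) contributes 4 new; branch {a=T, b=T, d=T, e=T, f=T} (c) contributes 0 new; branch {a=T, b=F, d=F, e=F, f=T} (c) contributes 2 new; branch {a=T, b=T, d=F, e=F, f=T} (c) contributes 2 new. Total: 12.

12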